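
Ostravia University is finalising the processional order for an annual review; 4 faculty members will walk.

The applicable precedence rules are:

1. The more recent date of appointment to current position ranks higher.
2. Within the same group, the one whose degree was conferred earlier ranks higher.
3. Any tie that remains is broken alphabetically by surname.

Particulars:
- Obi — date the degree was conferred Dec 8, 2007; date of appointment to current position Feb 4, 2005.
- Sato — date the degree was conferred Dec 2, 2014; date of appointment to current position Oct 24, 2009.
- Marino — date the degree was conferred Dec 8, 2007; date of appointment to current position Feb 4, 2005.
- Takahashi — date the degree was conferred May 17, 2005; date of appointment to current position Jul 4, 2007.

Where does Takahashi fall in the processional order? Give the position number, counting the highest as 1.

By date of appointment to current position (later first): Sato (Oct 24, 2009); then Takahashi (Jul 4, 2007); then Marino and Obi (both Feb 4, 2005).
Marino and Obi both have date the degree was conferred Dec 8, 2007, so the next rule applies.
Among Marino and Obi, alphabetically by surname: Marino before Obi.
Order: Sato, Takahashi, Marino, Obi. So position 2.

2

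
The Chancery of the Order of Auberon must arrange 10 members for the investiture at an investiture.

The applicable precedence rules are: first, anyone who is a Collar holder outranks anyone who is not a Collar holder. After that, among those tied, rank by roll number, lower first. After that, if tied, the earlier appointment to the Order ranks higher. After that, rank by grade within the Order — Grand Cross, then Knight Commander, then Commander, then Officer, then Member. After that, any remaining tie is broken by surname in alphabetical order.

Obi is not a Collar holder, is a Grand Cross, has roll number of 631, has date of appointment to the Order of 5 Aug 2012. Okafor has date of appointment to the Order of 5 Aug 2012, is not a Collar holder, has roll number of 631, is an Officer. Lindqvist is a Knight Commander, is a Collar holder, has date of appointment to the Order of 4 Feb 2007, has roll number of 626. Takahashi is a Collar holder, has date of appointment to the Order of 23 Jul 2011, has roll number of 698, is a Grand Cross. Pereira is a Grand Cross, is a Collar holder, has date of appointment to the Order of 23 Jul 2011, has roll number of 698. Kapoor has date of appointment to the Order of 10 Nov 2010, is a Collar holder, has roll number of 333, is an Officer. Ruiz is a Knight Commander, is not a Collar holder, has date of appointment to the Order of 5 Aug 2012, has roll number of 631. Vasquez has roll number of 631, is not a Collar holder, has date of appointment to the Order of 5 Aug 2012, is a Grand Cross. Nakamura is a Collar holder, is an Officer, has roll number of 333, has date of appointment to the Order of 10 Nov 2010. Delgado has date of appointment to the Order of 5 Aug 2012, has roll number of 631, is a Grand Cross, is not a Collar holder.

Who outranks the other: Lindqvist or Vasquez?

By the first rule: Kapoor, Nakamura, Lindqvist, Pereira and Takahashi (each a Collar holder); then Delgado, Obi, Vasquez, Ruiz and Okafor (each not a Collar holder).
Among Kapoor, Nakamura, Lindqvist, Pereira and Takahashi, by roll number (lower first): Kapoor and Nakamura (333) before Lindqvist (626) before Pereira and Takahashi (698).
Kapoor and Nakamura both have date of appointment to the Order 10 Nov 2010, so the next rule applies.
Kapoor and Nakamura are each Officer, so the next rule applies.
Among Kapoor and Nakamura, alphabetically by surname: Kapoor before Nakamura.
Pereira and Takahashi both have date of appointment to the Order 23 Jul 2011, so the next rule applies.
Pereira and Takahashi are each Grand Cross, so the next rule applies.
Among Pereira and Takahashi, alphabetically by surname: Pereira before Takahashi.
Delgado, Obi, Vasquez, Ruiz and Okafor all have roll number 631, so the next rule applies.
Delgado, Obi, Vasquez, Ruiz and Okafor all have date of appointment to the Order 5 Aug 2012, so the next rule applies.
Among Delgado, Obi, Vasquez, Ruiz and Okafor, by grade within the Order: Delgado, Obi and Vasquez (Grand Cross) before Ruiz (Knight Commander) before Okafor (Officer).
Among Delgado, Obi and Vasquez, alphabetically by surname: Delgado before Obi before Vasquez.
So Lindqvist takes precedence.

Lindqvist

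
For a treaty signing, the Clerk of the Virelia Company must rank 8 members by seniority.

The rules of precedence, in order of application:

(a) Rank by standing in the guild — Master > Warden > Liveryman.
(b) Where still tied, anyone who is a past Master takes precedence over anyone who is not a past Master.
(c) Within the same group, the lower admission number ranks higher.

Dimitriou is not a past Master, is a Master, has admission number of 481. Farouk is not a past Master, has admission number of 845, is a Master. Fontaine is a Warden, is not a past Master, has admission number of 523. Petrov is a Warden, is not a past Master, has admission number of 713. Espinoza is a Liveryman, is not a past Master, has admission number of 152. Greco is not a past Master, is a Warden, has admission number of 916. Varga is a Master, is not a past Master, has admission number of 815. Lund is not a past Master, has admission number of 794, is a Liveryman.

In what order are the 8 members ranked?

By standing in the guild: Dimitriou, Varga and Farouk (Master); then Fontaine, Petrov and Greco (Warden); then Espinoza and Lund (Liveryman).
Dimitriou, Varga and Farouk are each not a past Master, so the next rule applies.
Among Dimitriou, Varga and Farouk, by admission number (lower first): Dimitriou (481) before Varga (815) before Farouk (845).
Fontaine, Petrov and Greco are each not a past Master, so the next rule applies.
Among Fontaine, Petrov and Greco, by admission number (lower first): Fontaine (523) before Petrov (713) before Greco (916).
Espinoza and Lund are each not a past Master, so the next rule applies.
Among Espinoza and Lund, by admission number (lower first): Espinoza (152) before Lund (794).
Full order: Dimitriou, Varga, Farouk, Fontaine, Petrov, Greco, Espinoza, Lund.

Dimitriou, Varga, Farouk, Fontaine, Petrov, Greco, Espinoza, Lund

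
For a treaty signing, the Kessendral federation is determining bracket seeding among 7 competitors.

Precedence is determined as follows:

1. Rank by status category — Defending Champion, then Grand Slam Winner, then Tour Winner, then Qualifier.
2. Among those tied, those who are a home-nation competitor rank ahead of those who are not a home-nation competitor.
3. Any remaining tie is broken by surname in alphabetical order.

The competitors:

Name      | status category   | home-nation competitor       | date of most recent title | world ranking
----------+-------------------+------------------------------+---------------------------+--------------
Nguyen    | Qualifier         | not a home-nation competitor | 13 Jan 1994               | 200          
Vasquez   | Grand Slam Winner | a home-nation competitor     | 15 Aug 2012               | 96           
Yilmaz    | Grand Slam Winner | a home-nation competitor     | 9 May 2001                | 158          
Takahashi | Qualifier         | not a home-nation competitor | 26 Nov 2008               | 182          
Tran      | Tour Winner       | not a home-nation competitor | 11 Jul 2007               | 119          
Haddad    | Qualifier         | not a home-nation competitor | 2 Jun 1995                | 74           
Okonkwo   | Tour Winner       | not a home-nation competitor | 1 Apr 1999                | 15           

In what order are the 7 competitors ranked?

Vasquez, Yilmaz, Okonkwo, Tran, Haddad, Nguyen, Takahashi

By status category: Vasquez and Yilmaz (Grand Slam Winner); then Okonkwo and Tran (Tour Winner); then Haddad, Nguyen and Takahashi (Qualifier).
Vasquez and Yilmaz are each a home-nation competitor, so the next rule applies.
Among Vasquez and Yilmaz, alphabetically by surname: Vasquez before Yilmaz.
Okonkwo and Tran are each not a home-nation competitor, so the next rule applies.
Among Okonkwo and Tran, alphabetically by surname: Okonkwo before Tran.
Haddad, Nguyen and Takahashi are each not a home-nation competitor, so the next rule applies.
Among Haddad, Nguyen and Takahashi, alphabetically by surname: Haddad before Nguyen before Takahashi.
Full order: Vasquez, Yilmaz, Okonkwo, Tran, Haddad, Nguyen, Takahashi.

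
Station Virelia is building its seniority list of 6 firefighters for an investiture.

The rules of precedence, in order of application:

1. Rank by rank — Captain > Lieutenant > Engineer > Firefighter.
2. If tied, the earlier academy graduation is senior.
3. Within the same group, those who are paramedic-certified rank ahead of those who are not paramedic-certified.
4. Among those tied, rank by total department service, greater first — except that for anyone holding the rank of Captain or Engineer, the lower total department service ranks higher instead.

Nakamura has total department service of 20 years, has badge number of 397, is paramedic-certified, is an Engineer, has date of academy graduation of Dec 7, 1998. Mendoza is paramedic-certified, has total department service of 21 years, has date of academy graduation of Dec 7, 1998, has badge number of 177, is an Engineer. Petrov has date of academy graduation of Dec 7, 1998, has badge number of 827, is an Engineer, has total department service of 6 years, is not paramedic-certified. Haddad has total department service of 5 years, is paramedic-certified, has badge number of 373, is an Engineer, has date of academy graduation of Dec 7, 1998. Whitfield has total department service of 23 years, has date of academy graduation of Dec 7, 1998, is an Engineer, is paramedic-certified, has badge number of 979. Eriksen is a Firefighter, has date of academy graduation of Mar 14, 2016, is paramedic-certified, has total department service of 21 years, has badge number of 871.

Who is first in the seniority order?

Haddad

By rank: Haddad, Nakamura, Mendoza, Whitfield and Petrov (Engineer); then Eriksen (Firefighter).
Haddad, Nakamura, Mendoza, Whitfield and Petrov all have date of academy graduation Dec 7, 1998, so the next rule applies.
Among Haddad, Nakamura, Mendoza, Whitfield and Petrov, paramedic-certified before not paramedic-certified: Haddad, Nakamura, Mendoza and Whitfield (paramedic-certified) before Petrov (not paramedic-certified).
Among Haddad, Nakamura, Mendoza and Whitfield, by total department service (lower first) (reversed rule for this group): Haddad (5 years) before Nakamura (20 years) before Mendoza (21 years) before Whitfield (23 years).
Order: Haddad, Nakamura, Mendoza, Whitfield, Petrov, Eriksen.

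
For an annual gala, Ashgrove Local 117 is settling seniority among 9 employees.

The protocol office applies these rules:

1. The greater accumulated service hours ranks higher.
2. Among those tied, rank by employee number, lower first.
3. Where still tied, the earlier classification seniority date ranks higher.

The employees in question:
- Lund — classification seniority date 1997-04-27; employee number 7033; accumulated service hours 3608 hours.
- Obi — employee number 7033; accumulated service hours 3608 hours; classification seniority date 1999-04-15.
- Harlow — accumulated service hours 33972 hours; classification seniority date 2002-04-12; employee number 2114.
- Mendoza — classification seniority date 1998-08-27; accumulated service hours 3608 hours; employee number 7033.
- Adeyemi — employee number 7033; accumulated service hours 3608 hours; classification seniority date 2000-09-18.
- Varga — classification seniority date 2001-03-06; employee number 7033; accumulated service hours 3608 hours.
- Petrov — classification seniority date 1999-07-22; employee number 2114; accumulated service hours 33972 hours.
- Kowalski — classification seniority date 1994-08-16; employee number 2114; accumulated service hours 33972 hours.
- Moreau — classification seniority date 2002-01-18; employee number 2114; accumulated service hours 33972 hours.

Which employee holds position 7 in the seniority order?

Obi

By accumulated service hours (higher first): Kowalski, Petrov, Moreau and Harlow (each 33972 hours); then Lund, Mendoza, Obi, Adeyemi and Varga (each 3608 hours).
Kowalski, Petrov, Moreau and Harlow all have employee number 2114, so the next rule applies.
Among Kowalski, Petrov, Moreau and Harlow, by classification seniority date (earlier first): Kowalski (1994-08-16) before Petrov (1999-07-22) before Moreau (2002-01-18) before Harlow (2002-04-12).
Lund, Mendoza, Obi, Adeyemi and Varga all have employee number 7033, so the next rule applies.
Among Lund, Mendoza, Obi, Adeyemi and Varga, by classification seniority date (earlier first): Lund (1997-04-27) before Mendoza (1998-08-27) before Obi (1999-04-15) before Adeyemi (2000-09-18) before Varga (2001-03-06).
Order: Kowalski, Petrov, Moreau, Harlow, Lund, Mendoza, Obi, Adeyemi, Varga.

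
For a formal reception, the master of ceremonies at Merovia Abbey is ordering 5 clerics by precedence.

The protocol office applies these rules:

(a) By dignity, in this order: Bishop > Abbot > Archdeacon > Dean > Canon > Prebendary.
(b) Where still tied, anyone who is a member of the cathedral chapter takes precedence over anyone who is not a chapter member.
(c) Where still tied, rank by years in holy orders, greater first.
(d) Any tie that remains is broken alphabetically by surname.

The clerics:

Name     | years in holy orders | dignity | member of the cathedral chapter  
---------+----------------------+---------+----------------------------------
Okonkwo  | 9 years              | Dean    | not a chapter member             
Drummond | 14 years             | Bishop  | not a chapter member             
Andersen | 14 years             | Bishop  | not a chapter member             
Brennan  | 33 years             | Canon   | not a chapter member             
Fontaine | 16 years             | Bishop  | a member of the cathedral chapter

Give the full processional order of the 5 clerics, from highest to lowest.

By dignity: Fontaine, Andersen and Drummond (Bishop); then Okonkwo (Dean); then Brennan (Canon).
Among Fontaine, Andersen and Drummond, a member of the cathedral chapter before not a chapter member: Fontaine (a member of the cathedral chapter) before Andersen and Drummond (not a chapter member).
Andersen and Drummond both have years in holy orders 14 years, so the next rule applies.
Among Andersen and Drummond, alphabetically by surname: Andersen before Drummond.
Full order: Fontaine, Andersen, Drummond, Okonkwo, Brennan.

Fontaine, Andersen, Drummond, Okonkwo, Brennan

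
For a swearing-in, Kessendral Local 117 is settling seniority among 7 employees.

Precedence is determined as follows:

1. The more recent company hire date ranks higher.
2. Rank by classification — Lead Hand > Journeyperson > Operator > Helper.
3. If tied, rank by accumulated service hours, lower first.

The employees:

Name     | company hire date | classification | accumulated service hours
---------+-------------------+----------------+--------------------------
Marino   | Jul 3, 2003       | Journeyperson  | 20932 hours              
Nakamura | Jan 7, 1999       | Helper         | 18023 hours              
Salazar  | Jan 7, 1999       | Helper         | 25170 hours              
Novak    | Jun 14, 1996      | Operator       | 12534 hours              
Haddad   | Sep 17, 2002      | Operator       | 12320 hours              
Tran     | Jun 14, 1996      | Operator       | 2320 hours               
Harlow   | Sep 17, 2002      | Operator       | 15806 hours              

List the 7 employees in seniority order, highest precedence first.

By company hire date (later first): Marino (Jul 3, 2003); then Haddad and Harlow (both Sep 17, 2002); then Nakamura and Salazar (both Jan 7, 1999); then Tran and Novak (both Jun 14, 1996).
Haddad and Harlow are each Operator, so the next rule applies.
Among Haddad and Harlow, by accumulated service hours (lower first): Haddad (12320 hours) before Harlow (15806 hours).
Nakamura and Salazar are each Helper, so the next rule applies.
Among Nakamura and Salazar, by accumulated service hours (lower first): Nakamura (18023 hours) before Salazar (25170 hours).
Tran and Novak are each Operator, so the next rule applies.
Among Tran and Novak, by accumulated service hours (lower first): Tran (2320 hours) before Novak (12534 hours).
Full order: Marino, Haddad, Harlow, Nakamura, Salazar, Tran, Novak.

Marino, Haddad, Harlow, Nakamura, Salazar, Tran, Novak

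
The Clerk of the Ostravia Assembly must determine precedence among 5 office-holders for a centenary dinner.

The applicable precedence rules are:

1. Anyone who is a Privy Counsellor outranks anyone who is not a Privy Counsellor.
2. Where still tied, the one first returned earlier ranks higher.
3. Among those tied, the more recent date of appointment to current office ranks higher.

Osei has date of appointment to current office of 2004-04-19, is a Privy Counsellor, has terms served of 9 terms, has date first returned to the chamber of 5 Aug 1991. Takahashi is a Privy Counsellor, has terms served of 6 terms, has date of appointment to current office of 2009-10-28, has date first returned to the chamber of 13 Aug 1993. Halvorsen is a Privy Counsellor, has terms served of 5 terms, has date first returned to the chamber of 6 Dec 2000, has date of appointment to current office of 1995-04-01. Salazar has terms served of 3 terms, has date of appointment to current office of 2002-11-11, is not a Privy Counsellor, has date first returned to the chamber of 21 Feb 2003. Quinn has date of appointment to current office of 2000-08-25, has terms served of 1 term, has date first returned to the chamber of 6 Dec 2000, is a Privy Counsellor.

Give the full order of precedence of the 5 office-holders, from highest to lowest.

Osei, Takahashi, Quinn, Halvorsen, Salazar

By the first rule: Osei, Takahashi, Quinn and Halvorsen (each a Privy Counsellor); then Salazar (not a Privy Counsellor).
Among Osei, Takahashi, Quinn and Halvorsen, by date first returned to the chamber (earlier first): Osei (5 Aug 1991) before Takahashi (13 Aug 1993) before Quinn and Halvorsen (6 Dec 2000).
Among Quinn and Halvorsen, by date of appointment to current office (later first): Quinn (2000-08-25) before Halvorsen (1995-04-01).
Full order: Osei, Takahashi, Quinn, Halvorsen, Salazar.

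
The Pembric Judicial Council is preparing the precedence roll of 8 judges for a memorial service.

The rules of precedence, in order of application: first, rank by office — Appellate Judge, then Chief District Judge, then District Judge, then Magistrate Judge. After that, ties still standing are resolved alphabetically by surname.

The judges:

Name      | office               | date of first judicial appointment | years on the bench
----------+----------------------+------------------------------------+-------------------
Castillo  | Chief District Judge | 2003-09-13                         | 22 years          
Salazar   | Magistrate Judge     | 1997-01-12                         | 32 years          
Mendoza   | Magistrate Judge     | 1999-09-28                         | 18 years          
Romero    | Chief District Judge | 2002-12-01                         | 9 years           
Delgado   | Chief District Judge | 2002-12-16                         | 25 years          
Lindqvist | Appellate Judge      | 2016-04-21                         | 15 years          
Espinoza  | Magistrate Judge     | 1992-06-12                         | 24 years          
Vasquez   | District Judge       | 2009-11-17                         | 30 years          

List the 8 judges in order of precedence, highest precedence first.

Lindqvist, Castillo, Delgado, Romero, Vasquez, Espinoza, Mendoza, Salazar

By office: Lindqvist (Appellate Judge); then Castillo, Delgado and Romero (Chief District Judge); then Vasquez (District Judge); then Espinoza, Mendoza and Salazar (Magistrate Judge).
Among Castillo, Delgado and Romero, alphabetically by surname: Castillo before Delgado before Romero.
Among Espinoza, Mendoza and Salazar, alphabetically by surname: Espinoza before Mendoza before Salazar.
Full order: Lindqvist, Castillo, Delgado, Romero, Vasquez, Espinoza, Mendoza, Salazar.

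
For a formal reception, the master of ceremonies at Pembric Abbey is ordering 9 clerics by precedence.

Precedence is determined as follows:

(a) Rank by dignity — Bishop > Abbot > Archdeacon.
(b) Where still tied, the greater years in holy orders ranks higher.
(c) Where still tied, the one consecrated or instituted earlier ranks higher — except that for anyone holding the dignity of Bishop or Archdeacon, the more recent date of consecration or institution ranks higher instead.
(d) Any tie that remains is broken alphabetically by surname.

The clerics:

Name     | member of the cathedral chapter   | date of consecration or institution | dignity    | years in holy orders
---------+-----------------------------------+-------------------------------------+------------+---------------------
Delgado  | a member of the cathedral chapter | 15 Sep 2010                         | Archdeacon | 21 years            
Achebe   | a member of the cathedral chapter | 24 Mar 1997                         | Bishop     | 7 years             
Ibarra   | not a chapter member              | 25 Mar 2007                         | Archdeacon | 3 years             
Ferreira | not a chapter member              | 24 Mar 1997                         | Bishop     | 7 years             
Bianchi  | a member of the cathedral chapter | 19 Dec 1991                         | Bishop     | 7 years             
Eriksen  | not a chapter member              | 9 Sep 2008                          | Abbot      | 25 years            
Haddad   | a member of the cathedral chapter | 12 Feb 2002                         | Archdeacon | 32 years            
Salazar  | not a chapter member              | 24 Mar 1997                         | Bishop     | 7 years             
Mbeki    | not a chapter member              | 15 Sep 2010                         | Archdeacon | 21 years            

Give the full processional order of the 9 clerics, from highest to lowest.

By dignity: Achebe, Ferreira, Salazar and Bianchi (Bishop); then Eriksen (Abbot); then Haddad, Delgado, Mbeki and Ibarra (Archdeacon).
Achebe, Ferreira, Salazar and Bianchi all have years in holy orders 7 years, so the next rule applies.
Among Achebe, Ferreira, Salazar and Bianchi, by date of consecration or institution (later first) (reversed rule for this group): Achebe, Ferreira and Salazar (24 Mar 1997) before Bianchi (19 Dec 1991).
Among Achebe, Ferreira and Salazar, alphabetically by surname: Achebe before Ferreira before Salazar.
Among Haddad, Delgado, Mbeki and Ibarra, by years in holy orders (higher first): Haddad (32 years) before Delgado and Mbeki (21 years) before Ibarra (3 years).
Delgado and Mbeki both have date of consecration or institution 15 Sep 2010, so the next rule applies.
Among Delgado and Mbeki, alphabetically by surname: Delgado before Mbeki.
Full order: Achebe, Ferreira, Salazar, Bianchi, Eriksen, Haddad, Delgado, Mbeki, Ibarra.

Achebe, Ferreira, Salazar, Bianchi, Eriksen, Haddad, Delgado, Mbeki, Ibarra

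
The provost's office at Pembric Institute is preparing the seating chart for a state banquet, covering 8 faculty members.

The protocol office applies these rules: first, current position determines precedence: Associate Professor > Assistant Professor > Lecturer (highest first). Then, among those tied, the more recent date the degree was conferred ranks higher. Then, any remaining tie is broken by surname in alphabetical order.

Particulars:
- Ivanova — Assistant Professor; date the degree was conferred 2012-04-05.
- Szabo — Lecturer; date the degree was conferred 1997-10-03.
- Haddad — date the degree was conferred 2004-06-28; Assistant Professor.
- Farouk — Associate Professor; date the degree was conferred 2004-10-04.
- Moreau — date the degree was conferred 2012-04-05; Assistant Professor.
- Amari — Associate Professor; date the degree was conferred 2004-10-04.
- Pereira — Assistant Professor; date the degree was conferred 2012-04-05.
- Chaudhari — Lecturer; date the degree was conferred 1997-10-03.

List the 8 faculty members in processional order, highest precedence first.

By current position: Amari and Farouk (Associate Professor); then Ivanova, Moreau, Pereira and Haddad (Assistant Professor); then Chaudhari and Szabo (Lecturer).
Amari and Farouk both have date the degree was conferred 2004-10-04, so the next rule applies.
Among Amari and Farouk, alphabetically by surname: Amari before Farouk.
Among Ivanova, Moreau, Pereira and Haddad, by date the degree was conferred (later first): Ivanova, Moreau and Pereira (2012-04-05) before Haddad (2004-06-28).
Among Ivanova, Moreau and Pereira, alphabetically by surname: Ivanova before Moreau before Pereira.
Chaudhari and Szabo both have date the degree was conferred 1997-10-03, so the next rule applies.
Among Chaudhari and Szabo, alphabetically by surname: Chaudhari before Szabo.
Full order: Amari, Farouk, Ivanova, Moreau, Pereira, Haddad, Chaudhari, Szabo.

Amari, Farouk, Ivanova, Moreau, Pereira, Haddad, Chaudhari, Szabo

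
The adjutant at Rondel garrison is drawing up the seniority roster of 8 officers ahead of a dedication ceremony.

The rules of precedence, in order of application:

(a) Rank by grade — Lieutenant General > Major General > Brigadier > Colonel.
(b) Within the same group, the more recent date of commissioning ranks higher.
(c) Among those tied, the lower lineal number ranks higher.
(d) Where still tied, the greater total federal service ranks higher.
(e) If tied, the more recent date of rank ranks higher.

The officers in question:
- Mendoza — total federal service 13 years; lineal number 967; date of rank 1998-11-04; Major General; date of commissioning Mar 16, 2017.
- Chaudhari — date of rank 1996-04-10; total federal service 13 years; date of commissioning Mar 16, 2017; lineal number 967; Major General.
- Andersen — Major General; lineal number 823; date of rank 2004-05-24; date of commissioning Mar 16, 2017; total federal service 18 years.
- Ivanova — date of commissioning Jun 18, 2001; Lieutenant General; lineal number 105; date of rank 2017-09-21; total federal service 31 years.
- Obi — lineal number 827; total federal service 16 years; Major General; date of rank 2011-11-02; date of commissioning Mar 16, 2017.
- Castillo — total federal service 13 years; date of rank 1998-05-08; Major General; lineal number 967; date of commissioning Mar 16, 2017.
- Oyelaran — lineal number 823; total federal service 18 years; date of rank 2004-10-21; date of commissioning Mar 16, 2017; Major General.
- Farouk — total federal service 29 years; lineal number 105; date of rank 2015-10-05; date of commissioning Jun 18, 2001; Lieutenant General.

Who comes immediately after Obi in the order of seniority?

By grade: Ivanova and Farouk (Lieutenant General); then Oyelaran, Andersen, Obi, Mendoza, Castillo and Chaudhari (Major General).
Ivanova and Farouk both have date of commissioning Jun 18, 2001, so the next rule applies.
Ivanova and Farouk both have lineal number 105, so the next rule applies.
Among Ivanova and Farouk, by total federal service (higher first): Ivanova (31 years) before Farouk (29 years).
Oyelaran, Andersen, Obi, Mendoza, Castillo and Chaudhari all have date of commissioning Mar 16, 2017, so the next rule applies.
Among Oyelaran, Andersen, Obi, Mendoza, Castillo and Chaudhari, by lineal number (lower first): Oyelaran and Andersen (823) before Obi (827) before Mendoza, Castillo and Chaudhari (967).
Oyelaran and Andersen both have total federal service 18 years, so the next rule applies.
Among Oyelaran and Andersen, by date of rank (later first): Oyelaran (2004-10-21) before Andersen (2004-05-24).
Mendoza, Castillo and Chaudhari all have total federal service 13 years, so the next rule applies.
Among Mendoza, Castillo and Chaudhari, by date of rank (later first): Mendoza (1998-11-04) before Castillo (1998-05-08) before Chaudhari (1996-04-10).
Order: Ivanova, Farouk, Oyelaran, Andersen, Obi, Mendoza, Castillo, Chaudhari.

Mendoza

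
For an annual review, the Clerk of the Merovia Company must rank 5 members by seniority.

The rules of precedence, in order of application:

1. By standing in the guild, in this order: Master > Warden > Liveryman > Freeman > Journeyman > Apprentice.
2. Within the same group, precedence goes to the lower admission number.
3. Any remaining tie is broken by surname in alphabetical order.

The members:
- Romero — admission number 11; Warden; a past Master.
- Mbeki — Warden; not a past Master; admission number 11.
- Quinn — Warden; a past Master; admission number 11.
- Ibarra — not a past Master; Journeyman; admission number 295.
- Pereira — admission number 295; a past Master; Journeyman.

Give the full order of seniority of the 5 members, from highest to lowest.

Mbeki, Quinn, Romero, Ibarra, Pereira

By standing in the guild: Mbeki, Quinn and Romero (Warden); then Ibarra and Pereira (Journeyman).
Mbeki, Quinn and Romero all have admission number 11, so the next rule applies.
Among Mbeki, Quinn and Romero, alphabetically by surname: Mbeki before Quinn before Romero.
Ibarra and Pereira both have admission number 295, so the next rule applies.
Among Ibarra and Pereira, alphabetically by surname: Ibarra before Pereira.
Full order: Mbeki, Quinn, Romero, Ibarra, Pereira.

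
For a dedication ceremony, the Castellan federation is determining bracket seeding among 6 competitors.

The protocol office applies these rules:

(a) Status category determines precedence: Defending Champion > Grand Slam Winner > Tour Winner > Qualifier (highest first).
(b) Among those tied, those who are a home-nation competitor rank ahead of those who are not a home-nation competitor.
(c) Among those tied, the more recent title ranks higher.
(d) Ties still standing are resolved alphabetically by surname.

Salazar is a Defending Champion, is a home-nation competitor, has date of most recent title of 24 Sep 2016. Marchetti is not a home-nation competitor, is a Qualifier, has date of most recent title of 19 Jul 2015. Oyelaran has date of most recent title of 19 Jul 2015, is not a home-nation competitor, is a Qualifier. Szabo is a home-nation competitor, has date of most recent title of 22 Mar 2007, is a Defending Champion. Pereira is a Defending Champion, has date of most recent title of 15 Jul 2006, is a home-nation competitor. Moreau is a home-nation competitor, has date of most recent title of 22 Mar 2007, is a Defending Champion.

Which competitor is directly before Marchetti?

Pereira

By status category: Salazar, Moreau, Szabo and Pereira (Defending Champion); then Marchetti and Oyelaran (Qualifier).
Salazar, Moreau, Szabo and Pereira are each a home-nation competitor, so the next rule applies.
Among Salazar, Moreau, Szabo and Pereira, by date of most recent title (later first): Salazar (24 Sep 2016) before Moreau and Szabo (22 Mar 2007) before Pereira (15 Jul 2006).
Among Moreau and Szabo, alphabetically by surname: Moreau before Szabo.
Marchetti and Oyelaran are each not a home-nation competitor, so the next rule applies.
Marchetti and Oyelaran both have date of most recent title 19 Jul 2015, so the next rule applies.
Among Marchetti and Oyelaran, alphabetically by surname: Marchetti before Oyelaran.
Order: Salazar, Moreau, Szabo, Pereira, Marchetti, Oyelaran.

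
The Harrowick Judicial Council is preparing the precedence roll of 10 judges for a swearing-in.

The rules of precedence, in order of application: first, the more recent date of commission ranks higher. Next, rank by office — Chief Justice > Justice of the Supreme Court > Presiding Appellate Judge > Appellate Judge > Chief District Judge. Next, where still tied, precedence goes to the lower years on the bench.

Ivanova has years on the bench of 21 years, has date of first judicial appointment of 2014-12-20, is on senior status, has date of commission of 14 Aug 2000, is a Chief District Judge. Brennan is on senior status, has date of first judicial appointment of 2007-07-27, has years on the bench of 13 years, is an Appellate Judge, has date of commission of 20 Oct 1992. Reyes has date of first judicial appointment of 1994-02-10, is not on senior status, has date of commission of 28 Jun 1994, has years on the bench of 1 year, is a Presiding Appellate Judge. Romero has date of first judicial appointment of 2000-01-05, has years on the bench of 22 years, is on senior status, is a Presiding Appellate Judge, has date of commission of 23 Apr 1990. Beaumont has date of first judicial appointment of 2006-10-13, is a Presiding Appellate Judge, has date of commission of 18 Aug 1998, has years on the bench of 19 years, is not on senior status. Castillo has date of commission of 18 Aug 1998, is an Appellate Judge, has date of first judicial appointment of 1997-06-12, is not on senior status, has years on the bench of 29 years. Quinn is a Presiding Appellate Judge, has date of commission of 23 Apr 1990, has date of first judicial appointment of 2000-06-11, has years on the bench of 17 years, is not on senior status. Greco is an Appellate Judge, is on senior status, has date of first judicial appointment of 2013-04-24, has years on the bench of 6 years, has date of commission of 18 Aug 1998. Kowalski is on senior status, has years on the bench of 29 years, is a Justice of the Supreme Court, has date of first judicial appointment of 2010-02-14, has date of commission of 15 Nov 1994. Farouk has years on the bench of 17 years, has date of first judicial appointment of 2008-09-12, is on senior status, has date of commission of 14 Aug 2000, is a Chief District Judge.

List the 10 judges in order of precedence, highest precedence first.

By date of commission (later first): Farouk and Ivanova (both 14 Aug 2000); then Beaumont, Greco and Castillo (each 18 Aug 1998); then Kowalski (15 Nov 1994); then Reyes (28 Jun 1994); then Brennan (20 Oct 1992); then Quinn and Romero (both 23 Apr 1990).
Farouk and Ivanova are each Chief District Judge, so the next rule applies.
Among Farouk and Ivanova, by years on the bench (lower first): Farouk (17 years) before Ivanova (21 years).
Among Beaumont, Greco and Castillo, by office: Beaumont (Presiding Appellate Judge) before Greco and Castillo (Appellate Judge).
Among Greco and Castillo, by years on the bench (lower first): Greco (6 years) before Castillo (29 years).
Quinn and Romero are each Presiding Appellate Judge, so the next rule applies.
Among Quinn and Romero, by years on the bench (lower first): Quinn (17 years) before Romero (22 years).
Full order: Farouk, Ivanova, Beaumont, Greco, Castillo, Kowalski, Reyes, Brennan, Quinn, Romero.

Farouk, Ivanova, Beaumont, Greco, Castillo, Kowalski, Reyes, Brennan, Quinn, Romero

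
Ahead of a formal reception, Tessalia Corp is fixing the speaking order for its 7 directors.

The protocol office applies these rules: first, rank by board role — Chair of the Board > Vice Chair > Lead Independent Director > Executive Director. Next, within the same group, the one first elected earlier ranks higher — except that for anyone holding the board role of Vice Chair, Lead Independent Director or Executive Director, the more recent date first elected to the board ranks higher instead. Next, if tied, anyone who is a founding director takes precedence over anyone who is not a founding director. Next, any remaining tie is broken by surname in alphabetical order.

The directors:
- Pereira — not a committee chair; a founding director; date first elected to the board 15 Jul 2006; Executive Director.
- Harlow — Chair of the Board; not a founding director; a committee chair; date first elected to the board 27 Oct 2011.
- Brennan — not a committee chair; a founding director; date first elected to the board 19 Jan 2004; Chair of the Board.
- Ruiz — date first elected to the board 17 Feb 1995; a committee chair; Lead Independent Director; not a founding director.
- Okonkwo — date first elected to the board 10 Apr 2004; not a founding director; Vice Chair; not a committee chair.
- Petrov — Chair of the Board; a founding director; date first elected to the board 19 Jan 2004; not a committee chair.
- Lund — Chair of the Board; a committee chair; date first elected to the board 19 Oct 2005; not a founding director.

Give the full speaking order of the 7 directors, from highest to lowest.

Brennan, Petrov, Lund, Harlow, Okonkwo, Ruiz, Pereira

By board role: Brennan, Petrov, Lund and Harlow (Chair of the Board); then Okonkwo (Vice Chair); then Ruiz (Lead Independent Director); then Pereira (Executive Director).
Among Brennan, Petrov, Lund and Harlow, by date first elected to the board (earlier first): Brennan and Petrov (19 Jan 2004) before Lund (19 Oct 2005) before Harlow (27 Oct 2011).
Brennan and Petrov are each a founding director, so the next rule applies.
Among Brennan and Petrov, alphabetically by surname: Brennan before Petrov.
Full order: Brennan, Petrov, Lund, Harlow, Okonkwo, Ruiz, Pereira.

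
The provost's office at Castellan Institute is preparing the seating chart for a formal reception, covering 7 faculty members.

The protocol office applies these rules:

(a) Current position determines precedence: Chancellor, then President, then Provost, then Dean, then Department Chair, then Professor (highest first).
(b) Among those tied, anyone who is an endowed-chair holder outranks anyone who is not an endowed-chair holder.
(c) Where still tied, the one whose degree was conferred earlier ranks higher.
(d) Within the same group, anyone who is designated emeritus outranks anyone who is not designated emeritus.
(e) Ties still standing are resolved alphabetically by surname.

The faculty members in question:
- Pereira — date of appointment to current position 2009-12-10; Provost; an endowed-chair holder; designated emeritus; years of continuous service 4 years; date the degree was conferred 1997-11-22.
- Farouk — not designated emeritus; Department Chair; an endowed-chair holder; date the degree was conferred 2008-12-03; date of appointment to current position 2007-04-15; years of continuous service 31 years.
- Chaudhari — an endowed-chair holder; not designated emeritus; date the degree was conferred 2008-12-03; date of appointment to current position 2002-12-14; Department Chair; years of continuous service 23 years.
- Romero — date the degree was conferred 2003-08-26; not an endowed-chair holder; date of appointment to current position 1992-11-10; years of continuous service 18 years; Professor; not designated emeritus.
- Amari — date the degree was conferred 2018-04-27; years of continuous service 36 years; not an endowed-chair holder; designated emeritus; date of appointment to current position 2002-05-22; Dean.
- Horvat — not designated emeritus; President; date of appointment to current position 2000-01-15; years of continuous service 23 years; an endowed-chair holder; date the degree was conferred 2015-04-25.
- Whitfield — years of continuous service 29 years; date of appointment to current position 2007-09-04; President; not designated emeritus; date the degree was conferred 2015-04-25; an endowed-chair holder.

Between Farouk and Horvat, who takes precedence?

Horvat

By current position: Horvat and Whitfield (President); then Pereira (Provost); then Amari (Dean); then Chaudhari and Farouk (Department Chair); then Romero (Professor).
Horvat and Whitfield are each an endowed-chair holder, so the next rule applies.
Horvat and Whitfield both have date the degree was conferred 2015-04-25, so the next rule applies.
Horvat and Whitfield are each not designated emeritus, so the next rule applies.
Among Horvat and Whitfield, alphabetically by surname: Horvat before Whitfield.
Chaudhari and Farouk are each an endowed-chair holder, so the next rule applies.
Chaudhari and Farouk both have date the degree was conferred 2008-12-03, so the next rule applies.
Chaudhari and Farouk are each not designated emeritus, so the next rule applies.
Among Chaudhari and Farouk, alphabetically by surname: Chaudhari before Farouk.
So Horvat takes precedence.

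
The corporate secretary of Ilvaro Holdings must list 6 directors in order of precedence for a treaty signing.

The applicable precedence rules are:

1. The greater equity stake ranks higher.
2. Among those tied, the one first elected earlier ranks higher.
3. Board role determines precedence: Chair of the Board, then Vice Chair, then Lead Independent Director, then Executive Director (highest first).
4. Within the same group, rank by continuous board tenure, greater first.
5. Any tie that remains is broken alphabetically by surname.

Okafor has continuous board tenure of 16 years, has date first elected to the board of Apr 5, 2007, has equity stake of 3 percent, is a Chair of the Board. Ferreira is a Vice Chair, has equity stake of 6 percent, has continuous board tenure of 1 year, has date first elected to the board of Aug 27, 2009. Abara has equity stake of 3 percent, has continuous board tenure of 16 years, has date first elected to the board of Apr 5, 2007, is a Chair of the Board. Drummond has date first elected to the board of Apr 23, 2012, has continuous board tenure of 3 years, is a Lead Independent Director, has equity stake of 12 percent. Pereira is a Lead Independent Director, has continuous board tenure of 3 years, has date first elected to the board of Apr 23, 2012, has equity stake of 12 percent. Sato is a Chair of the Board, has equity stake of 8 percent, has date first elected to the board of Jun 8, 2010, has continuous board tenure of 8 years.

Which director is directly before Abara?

Ferreira

By equity stake (higher first): Drummond and Pereira (both 12 percent); then Sato (8 percent); then Ferreira (6 percent); then Abara and Okafor (both 3 percent).
Drummond and Pereira both have date first elected to the board Apr 23, 2012, so the next rule applies.
Drummond and Pereira are each Lead Independent Director, so the next rule applies.
Drummond and Pereira both have continuous board tenure 3 years, so the next rule applies.
Among Drummond and Pereira, alphabetically by surname: Drummond before Pereira.
Abara and Okafor both have date first elected to the board Apr 5, 2007, so the next rule applies.
Abara and Okafor are each Chair of the Board, so the next rule applies.
Abara and Okafor both have continuous board tenure 16 years, so the next rule applies.
Among Abara and Okafor, alphabetically by surname: Abara before Okafor.
Order: Drummond, Pereira, Sato, Ferreira, Abara, Okafor.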